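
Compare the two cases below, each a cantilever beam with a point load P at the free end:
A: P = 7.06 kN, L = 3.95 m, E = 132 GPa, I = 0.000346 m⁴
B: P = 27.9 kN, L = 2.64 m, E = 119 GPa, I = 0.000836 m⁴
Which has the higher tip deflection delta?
Model: a cantilever beam with a point load P at the free end, so delta = (P·L^3) / (3·E·I) (SI units).
  A: delta = (7060 × 3.95^3) / (3 × (1.32 × 10¹¹) × 0.000346) = 0.003176 m = 3.176 mm
  B: delta = (27900 × 2.64^3) / (3 × (1.19 × 10¹¹) × 0.000836) = 0.00172 m = 1.72 mm
3.176 mm > 1.72 mm, so A is larger.
Final answer: A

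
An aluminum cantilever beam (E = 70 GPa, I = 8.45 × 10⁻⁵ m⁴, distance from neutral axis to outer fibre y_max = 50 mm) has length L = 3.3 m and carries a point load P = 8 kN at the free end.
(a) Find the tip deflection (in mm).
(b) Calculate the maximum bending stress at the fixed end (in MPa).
(a) Tip deflection of a cantilever with an end point load: δ = P·L^3 / (3·E·I). Convert P = 8 kN = 8000 N, E = 70 GPa = 7 × 10¹⁰ Pa.
  δ = (8000 × 3.3^3) / (3 × (7 × 10¹⁰) × (8.45 × 10⁻⁵)) = 0.0162 m = 16.2 mm
(b) Maximum bending moment at the fixed end: M = P·L = 8000 × 3.3 = 26400 N·m. Convert y_max = 50 mm = 0.05 m.
  σ = M·y_max / I = (26400 × 0.05) / (8.45 × 10⁻⁵) = 1.562 × 10⁷ Pa = 15.62 MPa
Final answer: (a) δ = 16.2 mm, (b) σ = 15.62 MPa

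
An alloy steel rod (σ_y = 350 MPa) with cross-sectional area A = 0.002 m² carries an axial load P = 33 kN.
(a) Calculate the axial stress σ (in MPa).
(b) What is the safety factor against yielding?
(a) Axial stress σ = P/A. Convert P = 33 kN = 33000 N.
  σ = 33000 / 0.002 = 1.65 × 10⁷ Pa = 16.5 MPa
(b) Safety factor SF = σ_y/σ = 350 / 16.5 = 21.21
Final answer: (a) σ = 16.5 MPa, (b) SF = 21.21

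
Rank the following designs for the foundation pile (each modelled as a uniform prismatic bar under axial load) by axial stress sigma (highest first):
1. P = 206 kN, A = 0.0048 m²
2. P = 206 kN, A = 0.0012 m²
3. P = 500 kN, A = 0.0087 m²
Model: a uniform prismatic bar under axial load, so sigma = P / A (SI units).
  Case 1: sigma = 206000 / 0.0048 = 4.292 × 10⁷ Pa = 42.92 MPa
  Case 2: sigma = 206000 / 0.0012 = 1.717 × 10⁸ Pa = 171.7 MPa
  Case 3: sigma = 500000 / 0.0087 = 5.747 × 10⁷ Pa = 57.47 MPa
Ordering: 171.7 MPa (case 2) > 57.47 MPa (case 3) > 42.92 MPa (case 1)
Final answer: 2, 3, 1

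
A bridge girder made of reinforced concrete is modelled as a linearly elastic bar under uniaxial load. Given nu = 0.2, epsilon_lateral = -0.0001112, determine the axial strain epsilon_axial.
Model: a linearly elastic bar under uniaxial load, so epsilon_lateral = -nu·epsilon_axial.
Solve for epsilon_axial: epsilon_axial = -epsilon_lateral / nu.
Substitute:
  epsilon_axial = -(-0.0001112) / 0.2
  epsilon_axial = 0.000556
Final answer: epsilon_axial = 0.000556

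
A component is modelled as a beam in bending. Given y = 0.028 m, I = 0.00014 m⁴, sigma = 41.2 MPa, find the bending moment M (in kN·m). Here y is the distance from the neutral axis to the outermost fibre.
Model: a beam in bending, so sigma = (M·y) / I.
Solve for M: M = (sigma·I) / y.
Convert to SI units:
  sigma = 41.2 MPa = 4.12 × 10⁷ Pa
Substitute:
  M = ((4.12 × 10⁷) × 0.00014) / 0.028
  M = 206000 N·m
Convert: M = 206000 N·m = 206 kN·m
Final answer: M = 206 kN·m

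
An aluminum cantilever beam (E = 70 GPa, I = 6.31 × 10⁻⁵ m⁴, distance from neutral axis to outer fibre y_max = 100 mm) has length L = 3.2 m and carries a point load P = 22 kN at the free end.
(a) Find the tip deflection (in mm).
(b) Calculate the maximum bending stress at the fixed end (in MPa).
(a) Tip deflection of a cantilever with an end point load: δ = P·L^3 / (3·E·I). Convert P = 22 kN = 22000 N, E = 70 GPa = 7 × 10¹⁰ Pa.
  δ = (22000 × 3.2^3) / (3 × (7 × 10¹⁰) × (6.31 × 10⁻⁵)) = 0.0544 m = 54.4 mm
(b) Maximum bending moment at the fixed end: M = P·L = 22000 × 3.2 = 70400 N·m. Convert y_max = 100 mm = 0.1 m.
  σ = M·y_max / I = (70400 × 0.1) / (6.31 × 10⁻⁵) = 1.116 × 10⁸ Pa = 111.6 MPa
Final answer: (a) δ = 54.4 mm, (b) σ = 111.6 MPa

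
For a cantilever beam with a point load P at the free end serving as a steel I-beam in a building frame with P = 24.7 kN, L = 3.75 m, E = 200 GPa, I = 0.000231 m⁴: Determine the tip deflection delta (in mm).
Model: a cantilever beam with a point load P at the free end, so delta = (P·L^3) / (3·E·I).
Convert to SI units:
  P = 24.7 kN = 24700 N
  E = 200 GPa = 2 × 10¹¹ Pa
Substitute:
  delta = (24700 × 3.75^3) / (3 × (2 × 10¹¹) × 0.000231)
  delta = 0.009398 m
Convert: delta = 0.009398 m = 9.398 mm
Final answer: delta = 9.398 mm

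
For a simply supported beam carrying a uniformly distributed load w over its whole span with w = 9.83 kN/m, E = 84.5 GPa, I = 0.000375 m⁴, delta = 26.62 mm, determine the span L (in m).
Model: a simply supported beam carrying a uniformly distributed load w over its whole span, so delta = (5·w·L^4) / (384·E·I).
Solve for L: L = ((384·delta·E·I) / (5·w))^(1/4).
Convert to SI units:
  w = 9.83 kN/m = 9830 N/m
  E = 84.5 GPa = 8.45 × 10¹⁰ Pa
  delta = 26.62 mm = 0.02662 m
Substitute:
  L = ((384 × 0.02662 × (8.45 × 10¹⁰) × 0.000375) / (5 × 9830))^(1/4)
  L = 9.01 m
Final answer: L = 9.01 m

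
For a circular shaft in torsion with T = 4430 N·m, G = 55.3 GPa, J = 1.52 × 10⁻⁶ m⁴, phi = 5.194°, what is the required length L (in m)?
Model: a circular shaft in torsion, so phi = (T·L) / (G·J).
Solve for L: L = (phi·G·J) / T.
Convert to SI units:
  G = 55.3 GPa = 5.53 × 10¹⁰ Pa
  phi = 5.194° = 0.09065 rad
Substitute:
  L = (0.09065 × (5.53 × 10¹⁰) × (1.52 × 10⁻⁶)) / 4430
  L = 1.72 m
Final answer: L = 1.72 m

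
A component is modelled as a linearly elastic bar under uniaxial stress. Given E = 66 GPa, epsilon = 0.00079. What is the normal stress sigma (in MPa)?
Model: a linearly elastic bar under uniaxial stress, so sigma = E·epsilon.
Convert to SI units:
  E = 66 GPa = 6.6 × 10¹⁰ Pa
Substitute:
  sigma = (6.6 × 10¹⁰) × 0.00079
  sigma = 5.214 × 10⁷ Pa
Convert: sigma = 5.214 × 10⁷ Pa = 52.14 MPa
Final answer: sigma = 52.14 MPa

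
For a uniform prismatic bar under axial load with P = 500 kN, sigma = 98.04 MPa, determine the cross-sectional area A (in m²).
Model: a uniform prismatic bar under axial load, so sigma = P / A.
Solve for A: A = P / sigma.
Convert to SI units:
  P = 500 kN = 500000 N
  sigma = 98.04 MPa = 9.804 × 10⁷ Pa
Substitute:
  A = 500000 / (9.804 × 10⁷)
  A = 0.0051 m²
Final answer: A = 0.0051 m²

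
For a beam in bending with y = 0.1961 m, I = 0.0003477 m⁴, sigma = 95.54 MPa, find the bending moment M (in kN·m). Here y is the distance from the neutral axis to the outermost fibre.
Model: a beam in bending, so sigma = (M·y) / I.
Solve for M: M = (sigma·I) / y.
Convert to SI units:
  sigma = 95.54 MPa = 9.554 × 10⁷ Pa
Substitute:
  M = ((9.554 × 10⁷) × 0.0003477) / 0.1961
  M = 169400 N·m
Convert: M = 169400 N·m = 169.4 kN·m
Final answer: M = 169.4 kN·m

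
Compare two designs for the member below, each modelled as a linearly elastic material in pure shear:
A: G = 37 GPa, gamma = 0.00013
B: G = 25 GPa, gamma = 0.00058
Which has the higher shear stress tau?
Model: a linearly elastic material in pure shear, so tau = G·gamma (SI units).
  A: tau = (3.7 × 10¹⁰) × 0.00013 = 4.81 × 10⁶ Pa = 4.81 MPa
  B: tau = (2.5 × 10¹⁰) × 0.00058 = 1.45 × 10⁷ Pa = 14.5 MPa
14.5 MPa > 4.81 MPa, so B is larger.
Final answer: B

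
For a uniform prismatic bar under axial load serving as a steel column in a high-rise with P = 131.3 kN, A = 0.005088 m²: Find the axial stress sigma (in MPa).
Model: a uniform prismatic bar under axial load, so sigma = P / A.
Convert to SI units:
  P = 131.3 kN = 131300 N
Substitute:
  sigma = 131300 / 0.005088
  sigma = 2.581 × 10⁷ Pa
Convert: sigma = 2.581 × 10⁷ Pa = 25.81 MPa
Final answer: sigma = 25.81 MPa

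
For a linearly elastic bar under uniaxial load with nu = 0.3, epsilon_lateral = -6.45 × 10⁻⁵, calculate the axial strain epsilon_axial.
Model: a linearly elastic bar under uniaxial load, so epsilon_lateral = -nu·epsilon_axial.
Solve for epsilon_axial: epsilon_axial = -epsilon_lateral / nu.
Substitute:
  epsilon_axial = -(-6.45 × 10⁻⁵) / 0.3
  epsilon_axial = 0.000215
Final answer: epsilon_axial = 0.000215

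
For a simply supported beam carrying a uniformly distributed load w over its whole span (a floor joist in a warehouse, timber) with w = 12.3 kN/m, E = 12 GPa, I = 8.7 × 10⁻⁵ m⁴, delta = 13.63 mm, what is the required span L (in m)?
Model: a simply supported beam carrying a uniformly distributed load w over its whole span, so delta = (5·w·L^4) / (384·E·I).
Solve for L: L = ((384·delta·E·I) / (5·w))^(1/4).
Convert to SI units:
  w = 12.3 kN/m = 12300 N/m
  E = 12 GPa = 1.2 × 10¹⁰ Pa
  delta = 13.63 mm = 0.01363 m
Substitute:
  L = ((384 × 0.01363 × (1.2 × 10¹⁰) × (8.7 × 10⁻⁵)) / (5 × 12300))^(1/4)
  L = 3.07 m
Final answer: L = 3.07 m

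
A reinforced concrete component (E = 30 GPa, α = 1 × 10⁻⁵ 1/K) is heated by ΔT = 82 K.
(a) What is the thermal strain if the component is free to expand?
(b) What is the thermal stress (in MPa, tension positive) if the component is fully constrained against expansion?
(a) Free thermal strain ε_th = α·ΔT = (1 × 10⁻⁵) × 82 = 0.00082
(b) Fully constrained, the expansion is suppressed, so σ = -E·α·ΔT. Convert E = 30 GPa = 3 × 10¹⁰ Pa.
  σ = -(3 × 10¹⁰) × (1 × 10⁻⁵) × 82 = -2.46 × 10⁷ Pa = -24.6 MPa (compressive)
Final answer: (a) ε_th = 0.00082, (b) σ = -24.6 MPa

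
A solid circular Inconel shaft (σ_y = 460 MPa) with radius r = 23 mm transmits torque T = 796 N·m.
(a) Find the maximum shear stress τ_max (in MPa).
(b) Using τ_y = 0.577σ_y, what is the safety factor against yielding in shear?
(a) For a solid circular shaft, τ_max = T·r/J with J = π·r^4/2, i.e. τ_max = 2·T / (π·r^3). Convert r = 23 mm = 0.023 m.
  τ_max = (2 × 796) / (π × 0.023^3) = 4.165 × 10⁷ Pa = 41.65 MPa
(b) τ_y = 0.577 × 460 = 265.42 MPa
  SF = τ_y/τ_max = 265.42 / 41.65 = 6.373
Final answer: (a) τ_max = 41.65 MPa, (b) SF = 6.373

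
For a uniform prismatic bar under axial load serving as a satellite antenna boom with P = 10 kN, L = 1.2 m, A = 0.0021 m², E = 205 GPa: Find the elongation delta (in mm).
Model: a uniform prismatic bar under axial load, so delta = (P·L) / (A·E).
Convert to SI units:
  P = 10 kN = 10000 N
  E = 205 GPa = 2.05 × 10¹¹ Pa
Substitute:
  delta = (10000 × 1.2) / (0.0021 × (2.05 × 10¹¹))
  delta = 2.787 × 10⁻⁵ m
Convert: delta = 2.787 × 10⁻⁵ m = 0.02787 mm
Final answer: delta = 0.02787 mm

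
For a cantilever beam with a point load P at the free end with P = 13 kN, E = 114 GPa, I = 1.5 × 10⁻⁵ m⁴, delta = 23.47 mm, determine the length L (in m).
Model: a cantilever beam with a point load P at the free end, so delta = (P·L^3) / (3·E·I).
Solve for L: L = ((3·delta·E·I) / P)^(1/3).
Convert to SI units:
  P = 13 kN = 13000 N
  E = 114 GPa = 1.14 × 10¹¹ Pa
  delta = 23.47 mm = 0.02347 m
Substitute:
  L = ((3 × 0.02347 × (1.14 × 10¹¹) × (1.5 × 10⁻⁵)) / 13000)^(1/3)
  L = 2.1 m
Final answer: L = 2.1 m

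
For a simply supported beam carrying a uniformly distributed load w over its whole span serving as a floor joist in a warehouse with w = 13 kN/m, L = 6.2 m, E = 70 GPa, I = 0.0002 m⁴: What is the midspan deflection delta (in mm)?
Model: a simply supported beam carrying a uniformly distributed load w over its whole span, so delta = (5·w·L^4) / (384·E·I).
Convert to SI units:
  w = 13 kN/m = 13000 N/m
  E = 70 GPa = 7 × 10¹⁰ Pa
Substitute:
  delta = (5 × 13000 × 6.2^4) / (384 × (7 × 10¹⁰) × 0.0002)
  delta = 0.01787 m
Convert: delta = 0.01787 m = 17.87 mm
Final answer: delta = 17.87 mm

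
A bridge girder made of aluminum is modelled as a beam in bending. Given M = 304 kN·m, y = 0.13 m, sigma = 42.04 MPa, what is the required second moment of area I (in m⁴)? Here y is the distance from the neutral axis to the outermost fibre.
Model: a beam in bending, so sigma = (M·y) / I.
Solve for I: I = (M·y) / sigma.
Convert to SI units:
  M = 304 kN·m = 304000 N·m
  sigma = 42.04 MPa = 4.204 × 10⁷ Pa
Substitute:
  I = (304000 × 0.13) / (4.204 × 10⁷)
  I = 0.0009401 m⁴
Final answer: I = 0.0009401 m⁴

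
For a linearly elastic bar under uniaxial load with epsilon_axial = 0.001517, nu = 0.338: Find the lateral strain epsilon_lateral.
Model: a linearly elastic bar under uniaxial load, so epsilon_lateral = -nu·epsilon_axial.
Substitute:
  epsilon_lateral = -(0.338 × 0.001517)
  epsilon_lateral = -0.0005127
Final answer: epsilon_lateral = -0.0005127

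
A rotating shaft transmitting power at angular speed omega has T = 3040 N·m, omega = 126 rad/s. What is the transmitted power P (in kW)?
Model: a rotating shaft transmitting power at angular speed omega, so P = T·omega.
Substitute:
  P = 3040 × 126
  P = 383000 W
Convert: P = 383000 W = 383 kW
Final answer: P = 383 kW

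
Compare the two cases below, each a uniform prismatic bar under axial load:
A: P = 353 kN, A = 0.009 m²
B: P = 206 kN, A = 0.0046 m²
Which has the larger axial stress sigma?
Model: a uniform prismatic bar under axial load, so sigma = P / A (SI units).
  A: sigma = 353000 / 0.009 = 3.922 × 10⁷ Pa = 39.22 MPa
  B: sigma = 206000 / 0.0046 = 4.478 × 10⁷ Pa = 44.78 MPa
44.78 MPa > 39.22 MPa, so B is larger.
Final answer: B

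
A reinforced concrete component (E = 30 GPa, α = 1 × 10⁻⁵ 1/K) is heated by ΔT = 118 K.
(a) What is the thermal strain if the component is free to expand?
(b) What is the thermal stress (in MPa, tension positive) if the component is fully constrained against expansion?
(a) Free thermal strain ε_th = α·ΔT = (1 × 10⁻⁵) × 118 = 0.00118
(b) Fully constrained, the expansion is suppressed, so σ = -E·α·ΔT. Convert E = 30 GPa = 3 × 10¹⁰ Pa.
  σ = -(3 × 10¹⁰) × (1 × 10⁻⁵) × 118 = -3.54 × 10⁷ Pa = -35.4 MPa (compressive)
Final answer: (a) ε_th = 0.00118, (b) σ = -35.4 MPa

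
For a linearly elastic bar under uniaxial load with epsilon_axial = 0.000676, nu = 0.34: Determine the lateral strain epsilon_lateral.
Model: a linearly elastic bar under uniaxial load, so epsilon_lateral = -nu·epsilon_axial.
Substitute:
  epsilon_lateral = -(0.34 × 0.000676)
  epsilon_lateral = -0.0002298
Final answer: epsilon_lateral = -0.0002298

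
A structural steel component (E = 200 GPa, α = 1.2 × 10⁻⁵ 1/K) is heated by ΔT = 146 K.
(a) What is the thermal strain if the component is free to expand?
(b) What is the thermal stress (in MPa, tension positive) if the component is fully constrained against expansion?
(a) Free thermal strain ε_th = α·ΔT = (1.2 × 10⁻⁵) × 146 = 0.001752
(b) Fully constrained, the expansion is suppressed, so σ = -E·α·ΔT. Convert E = 200 GPa = 2 × 10¹¹ Pa.
  σ = -(2 × 10¹¹) × (1.2 × 10⁻⁵) × 146 = -3.504 × 10⁸ Pa = -350.4 MPa (compressive)
Final answer: (a) ε_th = 0.001752, (b) σ = -350.4 MPa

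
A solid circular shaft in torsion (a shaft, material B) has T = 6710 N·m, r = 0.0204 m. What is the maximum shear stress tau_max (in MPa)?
Model: a solid circular shaft in torsion, so tau_max = (2·T) / (π·r^3).
Substitute:
  tau_max = (2 × 6710) / (π × 0.0204^3)
  tau_max = 5.032 × 10⁸ Pa
Convert: tau_max = 5.032 × 10⁸ Pa = 503.2 MPa
Final answer: tau_max = 503.2 MPa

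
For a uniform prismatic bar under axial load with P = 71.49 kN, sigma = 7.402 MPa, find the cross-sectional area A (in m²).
Model: a uniform prismatic bar under axial load, so sigma = P / A.
Solve for A: A = P / sigma.
Convert to SI units:
  P = 71.49 kN = 71490 N
  sigma = 7.402 MPa = 7.402 × 10⁶ Pa
Substitute:
  A = 71490 / (7.402 × 10⁶)
  A = 0.009658 m²
Final answer: A = 0.009658 m²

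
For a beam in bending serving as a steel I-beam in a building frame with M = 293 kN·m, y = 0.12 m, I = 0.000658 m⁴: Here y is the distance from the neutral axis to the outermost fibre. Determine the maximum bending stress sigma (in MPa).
Model: a beam in bending, so sigma = (M·y) / I.
Convert to SI units:
  M = 293 kN·m = 293000 N·m
Substitute:
  sigma = (293000 × 0.12) / 0.000658
  sigma = 5.343 × 10⁷ Pa
Convert: sigma = 5.343 × 10⁷ Pa = 53.43 MPa
Final answer: sigma = 53.43 MPa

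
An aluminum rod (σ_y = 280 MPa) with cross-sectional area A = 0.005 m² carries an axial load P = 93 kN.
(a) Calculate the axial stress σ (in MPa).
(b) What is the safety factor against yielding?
(a) Axial stress σ = P/A. Convert P = 93 kN = 93000 N.
  σ = 93000 / 0.005 = 1.86 × 10⁷ Pa = 18.6 MPa
(b) Safety factor SF = σ_y/σ = 280 / 18.6 = 15.05
Final answer: (a) σ = 18.6 MPa, (b) SF = 15.05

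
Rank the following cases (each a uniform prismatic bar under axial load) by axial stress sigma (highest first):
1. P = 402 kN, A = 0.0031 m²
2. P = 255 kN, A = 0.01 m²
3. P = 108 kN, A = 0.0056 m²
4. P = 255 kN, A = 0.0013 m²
Model: a uniform prismatic bar under axial load, so sigma = P / A (SI units).
  Case 1: sigma = 402000 / 0.0031 = 1.297 × 10⁸ Pa = 129.7 MPa
  Case 2: sigma = 255000 / 0.01 = 2.55 × 10⁷ Pa = 25.5 MPa
  Case 3: sigma = 108000 / 0.0056 = 1.929 × 10⁷ Pa = 19.29 MPa
  Case 4: sigma = 255000 / 0.0013 = 1.962 × 10⁸ Pa = 196.2 MPa
Ordering: 196.2 MPa (case 4) > 129.7 MPa (case 1) > 25.5 MPa (case 2) > 19.29 MPa (case 3)
Final answer: 4, 1, 2, 3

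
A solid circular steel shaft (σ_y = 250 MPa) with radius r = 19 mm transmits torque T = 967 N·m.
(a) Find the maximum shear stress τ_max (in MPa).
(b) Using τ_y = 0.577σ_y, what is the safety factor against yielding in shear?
(a) For a solid circular shaft, τ_max = T·r/J with J = π·r^4/2, i.e. τ_max = 2·T / (π·r^3). Convert r = 19 mm = 0.019 m.
  τ_max = (2 × 967) / (π × 0.019^3) = 8.975 × 10⁷ Pa = 89.75 MPa
(b) τ_y = 0.577 × 250 = 144.25 MPa
  SF = τ_y/τ_max = 144.25 / 89.75 = 1.607
Final answer: (a) τ_max = 89.75 MPa, (b) SF = 1.607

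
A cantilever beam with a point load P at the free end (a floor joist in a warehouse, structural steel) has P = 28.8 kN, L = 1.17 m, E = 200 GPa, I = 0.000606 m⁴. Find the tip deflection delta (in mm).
Model: a cantilever beam with a point load P at the free end, so delta = (P·L^3) / (3·E·I).
Convert to SI units:
  P = 28.8 kN = 28800 N
  E = 200 GPa = 2 × 10¹¹ Pa
Substitute:
  delta = (28800 × 1.17^3) / (3 × (2 × 10¹¹) × 0.000606)
  delta = 0.0001269 m
Convert: delta = 0.0001269 m = 0.1269 mm
Final answer: delta = 0.1269 mm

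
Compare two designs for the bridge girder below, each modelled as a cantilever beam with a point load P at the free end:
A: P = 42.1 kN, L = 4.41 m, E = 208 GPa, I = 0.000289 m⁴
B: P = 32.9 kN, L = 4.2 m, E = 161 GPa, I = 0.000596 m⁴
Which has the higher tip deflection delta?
Model: a cantilever beam with a point load P at the free end, so delta = (P·L^3) / (3·E·I) (SI units).
  A: delta = (42100 × 4.41^3) / (3 × (2.08 × 10¹¹) × 0.000289) = 0.02002 m = 20.02 mm
  B: delta = (32900 × 4.2^3) / (3 × (1.61 × 10¹¹) × 0.000596) = 0.008467 m = 8.467 mm
20.02 mm > 8.467 mm, so A is larger.
Final answer: A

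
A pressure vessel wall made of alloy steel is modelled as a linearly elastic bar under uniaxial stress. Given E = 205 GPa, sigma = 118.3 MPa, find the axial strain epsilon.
Model: a linearly elastic bar under uniaxial stress, so sigma = E·epsilon.
Solve for epsilon: epsilon = sigma / E.
Convert to SI units:
  E = 205 GPa = 2.05 × 10¹¹ Pa
  sigma = 118.3 MPa = 1.183 × 10⁸ Pa
Substitute:
  epsilon = (1.183 × 10⁸) / (2.05 × 10¹¹)
  epsilon = 0.0005771
Final answer: epsilon = 0.0005771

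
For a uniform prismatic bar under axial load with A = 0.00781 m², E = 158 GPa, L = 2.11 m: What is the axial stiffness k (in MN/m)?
Model: a uniform prismatic bar under axial load, so k = (A·E) / L.
Convert to SI units:
  E = 158 GPa = 1.58 × 10¹¹ Pa
Substitute:
  k = (0.00781 × (1.58 × 10¹¹)) / 2.11
  k = 5.848 × 10⁸ N/m
Convert: k = 5.848 × 10⁸ N/m = 584.8 MN/m
Final answer: k = 584.8 MN/m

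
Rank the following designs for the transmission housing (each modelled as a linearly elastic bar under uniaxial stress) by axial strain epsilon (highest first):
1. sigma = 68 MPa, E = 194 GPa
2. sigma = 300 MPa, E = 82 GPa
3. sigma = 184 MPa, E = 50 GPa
Model: a linearly elastic bar under uniaxial stress, so epsilon = sigma / E (SI units).
  Case 1: epsilon = (6.8 × 10⁷) / (1.94 × 10¹¹) = 0.0003505
  Case 2: epsilon = (3 × 10⁸) / (8.2 × 10¹⁰) = 0.003659
  Case 3: epsilon = (1.84 × 10⁸) / (5 × 10¹⁰) = 0.00368
Ordering: 0.00368 (case 3) > 0.003659 (case 2) > 0.0003505 (case 1)
Final answer: 3, 2, 1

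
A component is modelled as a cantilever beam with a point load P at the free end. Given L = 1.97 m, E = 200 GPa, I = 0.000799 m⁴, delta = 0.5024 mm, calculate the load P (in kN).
Model: a cantilever beam with a point load P at the free end, so delta = (P·L^3) / (3·E·I).
Solve for P: P = (3·delta·E·I) / L^3.
Convert to SI units:
  E = 200 GPa = 2 × 10¹¹ Pa
  delta = 0.5024 mm = 0.0005024 m
Substitute:
  P = (3 × 0.0005024 × (2 × 10¹¹) × 0.000799) / 1.97^3
  P = 31500 N
Convert: P = 31500 N = 31.5 kN
Final answer: P = 31.5 kN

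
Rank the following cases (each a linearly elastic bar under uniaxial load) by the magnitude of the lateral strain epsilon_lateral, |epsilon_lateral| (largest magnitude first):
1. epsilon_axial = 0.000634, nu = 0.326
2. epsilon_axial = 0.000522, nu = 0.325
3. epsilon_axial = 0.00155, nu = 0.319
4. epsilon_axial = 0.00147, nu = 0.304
Model: a linearly elastic bar under uniaxial load, so epsilon_lateral = -nu·epsilon_axial (SI units).
  Case 1: epsilon_lateral = -(0.326 × 0.000634) = -0.0002067
  Case 2: epsilon_lateral = -(0.325 × 0.000522) = -0.0001697
  Case 3: epsilon_lateral = -(0.319 × 0.00155) = -0.0004945
  Case 4: epsilon_lateral = -(0.304 × 0.00147) = -0.0004469
Ordering by |epsilon_lateral|: 0.0004945 (case 3) > 0.0004469 (case 4) > 0.0002067 (case 1) > 0.0001697 (case 2)
Final answer: 3, 4, 1, 2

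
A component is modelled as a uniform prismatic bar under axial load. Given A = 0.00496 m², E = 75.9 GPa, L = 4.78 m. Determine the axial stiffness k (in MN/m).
Model: a uniform prismatic bar under axial load, so k = (A·E) / L.
Convert to SI units:
  E = 75.9 GPa = 7.59 × 10¹⁰ Pa
Substitute:
  k = (0.00496 × (7.59 × 10¹⁰)) / 4.78
  k = 7.876 × 10⁷ N/m
Convert: k = 7.876 × 10⁷ N/m = 78.76 MN/m
Final answer: k = 78.76 MN/m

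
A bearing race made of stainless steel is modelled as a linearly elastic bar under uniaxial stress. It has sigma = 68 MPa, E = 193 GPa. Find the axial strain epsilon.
Model: a linearly elastic bar under uniaxial stress, so epsilon = sigma / E.
Convert to SI units:
  sigma = 68 MPa = 6.8 × 10⁷ Pa
  E = 193 GPa = 1.93 × 10¹¹ Pa
Substitute:
  epsilon = (6.8 × 10⁷) / (1.93 × 10¹¹)
  epsilon = 0.0003523
Final answer: epsilon = 0.0003523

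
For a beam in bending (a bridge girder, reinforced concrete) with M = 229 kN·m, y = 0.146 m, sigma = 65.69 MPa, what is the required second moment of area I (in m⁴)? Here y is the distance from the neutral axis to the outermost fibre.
Model: a beam in bending, so sigma = (M·y) / I.
Solve for I: I = (M·y) / sigma.
Convert to SI units:
  M = 229 kN·m = 229000 N·m
  sigma = 65.69 MPa = 6.569 × 10⁷ Pa
Substitute:
  I = (229000 × 0.146) / (6.569 × 10⁷)
  I = 0.000509 m⁴
Final answer: I = 0.000509 m⁴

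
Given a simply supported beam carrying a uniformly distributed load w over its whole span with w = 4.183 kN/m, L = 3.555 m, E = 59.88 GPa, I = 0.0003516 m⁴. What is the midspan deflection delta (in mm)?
Model: a simply supported beam carrying a uniformly distributed load w over its whole span, so delta = (5·w·L^4) / (384·E·I).
Convert to SI units:
  w = 4.183 kN/m = 4183 N/m
  E = 59.88 GPa = 5.988 × 10¹⁰ Pa
Substitute:
  delta = (5 × 4183 × 3.555^4) / (384 × (5.988 × 10¹⁰) × 0.0003516)
  delta = 0.0004132 m
Convert: delta = 0.0004132 m = 0.4132 mm
Final answer: delta = 0.4132 mm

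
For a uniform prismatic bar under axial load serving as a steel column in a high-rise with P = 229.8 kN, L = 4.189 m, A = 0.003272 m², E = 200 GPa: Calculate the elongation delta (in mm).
Model: a uniform prismatic bar under axial load, so delta = (P·L) / (A·E).
Convert to SI units:
  P = 229.8 kN = 229800 N
  E = 200 GPa = 2 × 10¹¹ Pa
Substitute:
  delta = (229800 × 4.189) / (0.003272 × (2 × 10¹¹))
  delta = 0.001471 m
Convert: delta = 0.001471 m = 1.471 mm
Final answer: delta = 1.471 mm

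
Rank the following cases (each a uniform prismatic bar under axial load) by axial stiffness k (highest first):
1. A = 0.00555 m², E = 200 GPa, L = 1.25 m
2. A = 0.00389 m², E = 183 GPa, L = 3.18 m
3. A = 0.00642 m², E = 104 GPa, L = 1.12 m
Model: a uniform prismatic bar under axial load, so k = (A·E) / L (SI units).
  Case 1: k = (0.00555 × (2 × 10¹¹)) / 1.25 = 8.88 × 10⁸ N/m = 888 MN/m
  Case 2: k = (0.00389 × (1.83 × 10¹¹)) / 3.18 = 2.239 × 10⁸ N/m = 223.9 MN/m
  Case 3: k = (0.00642 × (1.04 × 10¹¹)) / 1.12 = 5.961 × 10⁸ N/m = 596.1 MN/m
Ordering: 888 MN/m (case 1) > 596.1 MN/m (case 3) > 223.9 MN/m (case 2)
Final answer: 1, 3, 2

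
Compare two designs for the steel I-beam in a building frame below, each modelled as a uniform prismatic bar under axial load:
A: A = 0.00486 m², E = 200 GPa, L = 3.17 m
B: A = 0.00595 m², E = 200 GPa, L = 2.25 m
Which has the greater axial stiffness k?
Model: a uniform prismatic bar under axial load, so k = (A·E) / L (SI units).
  A: k = (0.00486 × (2 × 10¹¹)) / 3.17 = 3.066 × 10⁸ N/m = 306.6 MN/m
  B: k = (0.00595 × (2 × 10¹¹)) / 2.25 = 5.289 × 10⁸ N/m = 528.9 MN/m
528.9 MN/m > 306.6 MN/m, so B is larger.
Final answer: B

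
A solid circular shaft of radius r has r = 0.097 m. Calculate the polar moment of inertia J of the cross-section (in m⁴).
Model: a solid circular shaft of radius r, so J = (π·r^4) / 2.
Substitute:
  J = (π × 0.097^4) / 2
  J = 0.0001391 m⁴
Final answer: J = 0.0001391 m⁴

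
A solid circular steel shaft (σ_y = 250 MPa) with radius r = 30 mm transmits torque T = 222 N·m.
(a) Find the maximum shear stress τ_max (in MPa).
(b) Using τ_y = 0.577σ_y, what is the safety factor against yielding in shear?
(a) For a solid circular shaft, τ_max = T·r/J with J = π·r^4/2, i.e. τ_max = 2·T / (π·r^3). Convert r = 30 mm = 0.03 m.
  τ_max = (2 × 222) / (π × 0.03^3) = 5.234 × 10⁶ Pa = 5.234 MPa
(b) τ_y = 0.577 × 250 = 144.25 MPa
  SF = τ_y/τ_max = 144.25 / 5.234 = 27.56
Final answer: (a) τ_max = 5.234 MPa, (b) SF = 27.56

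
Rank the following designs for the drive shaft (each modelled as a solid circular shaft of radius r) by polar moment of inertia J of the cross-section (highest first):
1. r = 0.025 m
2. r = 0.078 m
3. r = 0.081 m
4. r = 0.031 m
Model: a solid circular shaft of radius r, so J = (π·r^4) / 2 (SI units).
  Case 1: J = (π × 0.025^4) / 2 = 6.136 × 10⁻⁷ m⁴
  Case 2: J = (π × 0.078^4) / 2 = 5.814 × 10⁻⁵ m⁴
  Case 3: J = (π × 0.081^4) / 2 = 6.762 × 10⁻⁵ m⁴
  Case 4: J = (π × 0.031^4) / 2 = 1.451 × 10⁻⁶ m⁴
Ordering: 6.762 × 10⁻⁵ m⁴ (case 3) > 5.814 × 10⁻⁵ m⁴ (case 2) > 1.451 × 10⁻⁶ m⁴ (case 4) > 6.136 × 10⁻⁷ m⁴ (case 1)
Final answer: 3, 2, 4, 1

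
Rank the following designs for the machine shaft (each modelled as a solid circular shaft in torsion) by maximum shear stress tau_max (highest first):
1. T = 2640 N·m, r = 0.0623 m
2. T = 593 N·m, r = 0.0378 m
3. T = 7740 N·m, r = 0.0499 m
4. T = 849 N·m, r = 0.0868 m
Model: a solid circular shaft in torsion, so tau_max = (2·T) / (π·r^3) (SI units).
  Case 1: tau_max = (2 × 2640) / (π × 0.0623^3) = 6.951 × 10⁶ Pa = 6.951 MPa
  Case 2: tau_max = (2 × 593) / (π × 0.0378^3) = 6.99 × 10⁶ Pa = 6.99 MPa
  Case 3: tau_max = (2 × 7740) / (π × 0.0499^3) = 3.966 × 10⁷ Pa = 39.66 MPa
  Case 4: tau_max = (2 × 849) / (π × 0.0868^3) = 826500 Pa = 0.8265 MPa
Ordering: 39.66 MPa (case 3) > 6.99 MPa (case 2) > 6.951 MPa (case 1) > 0.8265 MPa (case 4)
Final answer: 3, 2, 1, 4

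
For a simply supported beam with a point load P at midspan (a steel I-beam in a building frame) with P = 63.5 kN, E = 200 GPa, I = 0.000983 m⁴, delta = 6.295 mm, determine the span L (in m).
Model: a simply supported beam with a point load P at midspan, so delta = (P·L^3) / (48·E·I).
Solve for L: L = ((48·delta·E·I) / P)^(1/3).
Convert to SI units:
  P = 63.5 kN = 63500 N
  E = 200 GPa = 2 × 10¹¹ Pa
  delta = 6.295 mm = 0.006295 m
Substitute:
  L = ((48 × 0.006295 × (2 × 10¹¹) × 0.000983) / 63500)^(1/3)
  L = 9.78 m
Final answer: L = 9.78 m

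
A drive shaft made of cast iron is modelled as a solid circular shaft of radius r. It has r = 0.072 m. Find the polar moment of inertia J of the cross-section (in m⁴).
Model: a solid circular shaft of radius r, so J = (π·r^4) / 2.
Substitute:
  J = (π × 0.072^4) / 2
  J = 4.221 × 10⁻⁵ m⁴
Final answer: J = 4.221 × 10⁻⁵ m⁴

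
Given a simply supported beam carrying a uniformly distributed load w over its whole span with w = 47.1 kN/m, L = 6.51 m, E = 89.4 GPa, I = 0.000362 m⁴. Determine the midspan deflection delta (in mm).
Model: a simply supported beam carrying a uniformly distributed load w over its whole span, so delta = (5·w·L^4) / (384·E·I).
Convert to SI units:
  w = 47.1 kN/m = 47100 N/m
  E = 89.4 GPa = 8.94 × 10¹⁰ Pa
Substitute:
  delta = (5 × 47100 × 6.51^4) / (384 × (8.94 × 10¹⁰) × 0.000362)
  delta = 0.03404 m
Convert: delta = 0.03404 m = 34.04 mm
Final answer: delta = 34.04 mm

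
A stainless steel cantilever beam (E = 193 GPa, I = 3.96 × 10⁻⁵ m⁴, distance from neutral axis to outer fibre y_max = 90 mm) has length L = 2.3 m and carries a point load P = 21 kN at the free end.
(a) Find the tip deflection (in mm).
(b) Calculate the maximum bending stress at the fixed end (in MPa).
(a) Tip deflection of a cantilever with an end point load: δ = P·L^3 / (3·E·I). Convert P = 21 kN = 21000 N, E = 193 GPa = 1.93 × 10¹¹ Pa.
  δ = (21000 × 2.3^3) / (3 × (1.93 × 10¹¹) × (3.96 × 10⁻⁵)) = 0.01114 m = 11.14 mm
(b) Maximum bending moment at the fixed end: M = P·L = 21000 × 2.3 = 48300 N·m. Convert y_max = 90 mm = 0.09 m.
  σ = M·y_max / I = (48300 × 0.09) / (3.96 × 10⁻⁵) = 1.098 × 10⁸ Pa = 109.8 MPa
Final answer: (a) δ = 11.14 mm, (b) σ = 109.8 MPa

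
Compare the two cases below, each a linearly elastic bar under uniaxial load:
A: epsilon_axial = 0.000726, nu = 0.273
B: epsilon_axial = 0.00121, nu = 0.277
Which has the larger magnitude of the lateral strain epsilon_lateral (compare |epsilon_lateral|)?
Model: a linearly elastic bar under uniaxial load, so epsilon_lateral = -nu·epsilon_axial (SI units).
  A: epsilon_lateral = -(0.273 × 0.000726) = -0.0001982
  B: epsilon_lateral = -(0.277 × 0.00121) = -0.0003352
|epsilon_lateral|: A = 0.0001982, B = 0.0003352, so B is larger in magnitude.
Final answer: B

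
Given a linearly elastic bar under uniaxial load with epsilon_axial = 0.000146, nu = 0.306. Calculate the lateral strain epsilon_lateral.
Model: a linearly elastic bar under uniaxial load, so epsilon_lateral = -nu·epsilon_axial.
Substitute:
  epsilon_lateral = -(0.306 × 0.000146)
  epsilon_lateral = -4.468 × 10⁻⁵
Final answer: epsilon_lateral = -4.468 × 10⁻⁵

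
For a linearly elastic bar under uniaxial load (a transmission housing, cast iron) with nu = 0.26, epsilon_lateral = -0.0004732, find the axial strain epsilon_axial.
Model: a linearly elastic bar under uniaxial load, so epsilon_lateral = -nu·epsilon_axial.
Solve for epsilon_axial: epsilon_axial = -epsilon_lateral / nu.
Substitute:
  epsilon_axial = -(-0.0004732) / 0.26
  epsilon_axial = 0.00182
Final answer: epsilon_axial = 0.00182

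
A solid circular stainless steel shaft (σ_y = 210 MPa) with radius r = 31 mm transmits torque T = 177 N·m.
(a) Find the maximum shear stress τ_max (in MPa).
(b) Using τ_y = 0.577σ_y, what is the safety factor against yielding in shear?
(a) For a solid circular shaft, τ_max = T·r/J with J = π·r^4/2, i.e. τ_max = 2·T / (π·r^3). Convert r = 31 mm = 0.031 m.
  τ_max = (2 × 177) / (π × 0.031^3) = 3.782 × 10⁶ Pa = 3.782 MPa
(b) τ_y = 0.577 × 210 = 121.17 MPa
  SF = τ_y/τ_max = 121.17 / 3.782 = 32.04
Final answer: (a) τ_max = 3.782 MPa, (b) SF = 32.04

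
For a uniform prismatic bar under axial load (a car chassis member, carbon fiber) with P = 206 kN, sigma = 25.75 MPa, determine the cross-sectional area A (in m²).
Model: a uniform prismatic bar under axial load, so sigma = P / A.
Solve for A: A = P / sigma.
Convert to SI units:
  P = 206 kN = 206000 N
  sigma = 25.75 MPa = 2.575 × 10⁷ Pa
Substitute:
  A = 206000 / (2.575 × 10⁷)
  A = 0.008 m²
Final answer: A = 0.008 m²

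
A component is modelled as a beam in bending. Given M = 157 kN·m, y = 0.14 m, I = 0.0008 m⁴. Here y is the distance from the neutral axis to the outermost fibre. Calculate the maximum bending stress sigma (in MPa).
Model: a beam in bending, so sigma = (M·y) / I.
Convert to SI units:
  M = 157 kN·m = 157000 N·m
Substitute:
  sigma = (157000 × 0.14) / 0.0008
  sigma = 2.748 × 10⁷ Pa
Convert: sigma = 2.748 × 10⁷ Pa = 27.48 MPa
Final answer: sigma = 27.48 MPa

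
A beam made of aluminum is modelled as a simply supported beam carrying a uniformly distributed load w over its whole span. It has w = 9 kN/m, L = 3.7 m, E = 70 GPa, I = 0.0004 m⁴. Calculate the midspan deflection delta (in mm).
Model: a simply supported beam carrying a uniformly distributed load w over its whole span, so delta = (5·w·L^4) / (384·E·I).
Convert to SI units:
  w = 9 kN/m = 9000 N/m
  E = 70 GPa = 7 × 10¹⁰ Pa
Substitute:
  delta = (5 × 9000 × 3.7^4) / (384 × (7 × 10¹⁰) × 0.0004)
  delta = 0.0007844 m
Convert: delta = 0.0007844 m = 0.7844 mm
Final answer: delta = 0.7844 mm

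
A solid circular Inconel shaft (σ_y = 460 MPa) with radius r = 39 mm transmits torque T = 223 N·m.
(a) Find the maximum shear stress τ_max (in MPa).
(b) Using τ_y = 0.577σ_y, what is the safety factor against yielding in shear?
(a) For a solid circular shaft, τ_max = T·r/J with J = π·r^4/2, i.e. τ_max = 2·T / (π·r^3). Convert r = 39 mm = 0.039 m.
  τ_max = (2 × 223) / (π × 0.039^3) = 2.393 × 10⁶ Pa = 2.393 MPa
(b) τ_y = 0.577 × 460 = 265.42 MPa
  SF = τ_y/τ_max = 265.42 / 2.393 = 110.9
Final answer: (a) τ_max = 2.393 MPa, (b) SF = 110.9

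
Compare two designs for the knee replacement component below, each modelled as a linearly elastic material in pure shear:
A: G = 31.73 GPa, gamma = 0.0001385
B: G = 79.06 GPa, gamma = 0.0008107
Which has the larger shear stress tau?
Model: a linearly elastic material in pure shear, so tau = G·gamma (SI units).
  A: tau = (3.173 × 10¹⁰) × 0.0001385 = 4.395 × 10⁶ Pa = 4.395 MPa
  B: tau = (7.906 × 10¹⁰) × 0.0008107 = 6.409 × 10⁷ Pa = 64.09 MPa
64.09 MPa > 4.395 MPa, so B is larger.
Final answer: B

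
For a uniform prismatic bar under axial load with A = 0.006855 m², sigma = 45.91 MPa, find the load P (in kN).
Model: a uniform prismatic bar under axial load, so sigma = P / A.
Solve for P: P = sigma·A.
Convert to SI units:
  sigma = 45.91 MPa = 4.591 × 10⁷ Pa
Substitute:
  P = (4.591 × 10⁷) × 0.006855
  P = 314700 N
Convert: P = 314700 N = 314.7 kN
Final answer: P = 314.7 kN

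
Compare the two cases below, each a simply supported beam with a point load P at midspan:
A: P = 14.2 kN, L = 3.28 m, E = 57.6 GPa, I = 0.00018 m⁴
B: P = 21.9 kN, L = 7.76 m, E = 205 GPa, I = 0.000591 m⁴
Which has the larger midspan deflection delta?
Model: a simply supported beam with a point load P at midspan, so delta = (P·L^3) / (48·E·I) (SI units).
  A: delta = (14200 × 3.28^3) / (48 × (5.76 × 10¹⁰) × 0.00018) = 0.001007 m = 1.007 mm
  B: delta = (21900 × 7.76^3) / (48 × (2.05 × 10¹¹) × 0.000591) = 0.00176 m = 1.76 mm
1.76 mm > 1.007 mm, so B is larger.
Final answer: B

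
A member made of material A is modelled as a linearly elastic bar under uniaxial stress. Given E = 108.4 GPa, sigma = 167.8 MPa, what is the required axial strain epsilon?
Model: a linearly elastic bar under uniaxial stress, so sigma = E·epsilon.
Solve for epsilon: epsilon = sigma / E.
Convert to SI units:
  E = 108.4 GPa = 1.084 × 10¹¹ Pa
  sigma = 167.8 MPa = 1.678 × 10⁸ Pa
Substitute:
  epsilon = (1.678 × 10⁸) / (1.084 × 10¹¹)
  epsilon = 0.001548
Final answer: epsilon = 0.001548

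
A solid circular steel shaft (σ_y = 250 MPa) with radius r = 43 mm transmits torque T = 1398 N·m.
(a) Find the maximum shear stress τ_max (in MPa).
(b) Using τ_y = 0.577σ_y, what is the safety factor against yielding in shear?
(a) For a solid circular shaft, τ_max = T·r/J with J = π·r^4/2, i.e. τ_max = 2·T / (π·r^3). Convert r = 43 mm = 0.043 m.
  τ_max = (2 × 1398) / (π × 0.043^3) = 1.119 × 10⁷ Pa = 11.19 MPa
(b) τ_y = 0.577 × 250 = 144.25 MPa
  SF = τ_y/τ_max = 144.25 / 11.19 = 12.89
Final answer: (a) τ_max = 11.19 MPa, (b) SF = 12.89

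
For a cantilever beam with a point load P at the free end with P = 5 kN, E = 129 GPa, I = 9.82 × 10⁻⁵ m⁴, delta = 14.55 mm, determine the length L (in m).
Model: a cantilever beam with a point load P at the free end, so delta = (P·L^3) / (3·E·I).
Solve for L: L = ((3·delta·E·I) / P)^(1/3).
Convert to SI units:
  P = 5 kN = 5000 N
  E = 129 GPa = 1.29 × 10¹¹ Pa
  delta = 14.55 mm = 0.01455 m
Substitute:
  L = ((3 × 0.01455 × (1.29 × 10¹¹) × (9.82 × 10⁻⁵)) / 5000)^(1/3)
  L = 4.8 m
Final answer: L = 4.8 m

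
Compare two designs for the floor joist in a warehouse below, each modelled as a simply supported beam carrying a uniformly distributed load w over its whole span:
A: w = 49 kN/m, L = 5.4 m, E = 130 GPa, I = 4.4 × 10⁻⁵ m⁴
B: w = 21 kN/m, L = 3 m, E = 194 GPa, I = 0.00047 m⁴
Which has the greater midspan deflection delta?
Model: a simply supported beam carrying a uniformly distributed load w over its whole span, so delta = (5·w·L^4) / (384·E·I) (SI units).
  A: delta = (5 × 49000 × 5.4^4) / (384 × (1.3 × 10¹¹) × (4.4 × 10⁻⁵)) = 0.09484 m = 94.84 mm
  B: delta = (5 × 21000 × 3^4) / (384 × (1.94 × 10¹¹) × 0.00047) = 0.0002429 m = 0.2429 mm
94.84 mm > 0.2429 mm, so A is larger.
Final answer: A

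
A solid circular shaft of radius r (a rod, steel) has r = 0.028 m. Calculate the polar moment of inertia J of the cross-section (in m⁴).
Model: a solid circular shaft of radius r, so J = (π·r^4) / 2.
Substitute:
  J = (π × 0.028^4) / 2
  J = 9.655 × 10⁻⁷ m⁴
Final answer: J = 9.655 × 10⁻⁷ m⁴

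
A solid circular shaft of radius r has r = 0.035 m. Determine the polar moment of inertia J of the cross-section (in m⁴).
Model: a solid circular shaft of radius r, so J = (π·r^4) / 2.
Substitute:
  J = (π × 0.035^4) / 2
  J = 2.357 × 10⁻⁶ m⁴
Final answer: J = 2.357 × 10⁻⁶ m⁴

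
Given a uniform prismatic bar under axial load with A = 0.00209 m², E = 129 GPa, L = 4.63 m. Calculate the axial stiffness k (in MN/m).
Model: a uniform prismatic bar under axial load, so k = (A·E) / L.
Convert to SI units:
  E = 129 GPa = 1.29 × 10¹¹ Pa
Substitute:
  k = (0.00209 × (1.29 × 10¹¹)) / 4.63
  k = 5.823 × 10⁷ N/m
Convert: k = 5.823 × 10⁷ N/m = 58.23 MN/m
Final answer: k = 58.23 MN/m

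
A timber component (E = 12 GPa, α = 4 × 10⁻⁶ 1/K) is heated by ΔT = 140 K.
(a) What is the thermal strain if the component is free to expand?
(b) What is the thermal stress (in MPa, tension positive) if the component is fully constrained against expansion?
(a) Free thermal strain ε_th = α·ΔT = (4 × 10⁻⁶) × 140 = 0.00056
(b) Fully constrained, the expansion is suppressed, so σ = -E·α·ΔT. Convert E = 12 GPa = 1.2 × 10¹⁰ Pa.
  σ = -(1.2 × 10¹⁰) × (4 × 10⁻⁶) × 140 = -6.72 × 10⁶ Pa = -6.72 MPa (compressive)
Final answer: (a) ε_th = 0.00056, (b) σ = -6.72 MPa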